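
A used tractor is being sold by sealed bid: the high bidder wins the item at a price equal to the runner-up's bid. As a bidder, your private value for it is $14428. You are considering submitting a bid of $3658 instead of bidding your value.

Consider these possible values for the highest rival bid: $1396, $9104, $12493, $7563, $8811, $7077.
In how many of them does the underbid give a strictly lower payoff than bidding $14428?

5

The deviation hurts exactly when the highest competing bid lies strictly between $3658 and $14428 — underbidding then forfeits a profitable win.
$1396: below both → same outcome either way.
$9104: inside the interval → strictly worse (loss $5324).
$12493: inside the interval → strictly worse (loss $1935).
$7563: inside the interval → strictly worse (loss $6865).
$8811: inside the interval → strictly worse (loss $5617).
$7077: inside the interval → strictly worse (loss $7351).
Count: 5.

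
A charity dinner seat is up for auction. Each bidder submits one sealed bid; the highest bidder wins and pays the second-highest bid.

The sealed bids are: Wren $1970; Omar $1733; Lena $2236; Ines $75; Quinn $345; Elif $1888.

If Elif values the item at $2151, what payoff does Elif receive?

$0

Highest bid: Lena at $2236, so Lena wins.
Second-highest bid: Wren at $1970 — that is the price the winner pays.
Elif did not win, so Elif pays nothing and receives nothing: payoff $0.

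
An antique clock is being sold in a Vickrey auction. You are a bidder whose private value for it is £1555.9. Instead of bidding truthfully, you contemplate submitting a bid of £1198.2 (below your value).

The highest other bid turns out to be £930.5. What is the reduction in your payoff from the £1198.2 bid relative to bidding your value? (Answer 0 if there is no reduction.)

Bidding your value £1555.9: you win (since £1555.9 > £930.5) and pay £930.5. Payoff £625.4.
Bidding £1198.2: you win and pay £930.5. Payoff £1555.9 − £930.5 = £625.4.
Difference = £625.4 − £625.4 = £0; both bids lead to the same outcome because the competing bid is below both your value and your alternative bid.

£0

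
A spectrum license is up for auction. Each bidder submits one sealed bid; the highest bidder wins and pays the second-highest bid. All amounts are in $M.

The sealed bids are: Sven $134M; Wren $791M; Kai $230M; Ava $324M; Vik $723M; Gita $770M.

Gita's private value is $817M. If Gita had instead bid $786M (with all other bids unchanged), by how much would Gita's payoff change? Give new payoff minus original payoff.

The highest bid among the other bidders is $791M; Gita's bid doesn't change that.
Original bid $770M: Gita is not highest (top rival bid is $791M); payoff $0M.
Alternative bid $786M: Gita is not highest (top rival bid is $791M); payoff $0M.
Change in payoff = $0M − ($0M) = $0M.

$0M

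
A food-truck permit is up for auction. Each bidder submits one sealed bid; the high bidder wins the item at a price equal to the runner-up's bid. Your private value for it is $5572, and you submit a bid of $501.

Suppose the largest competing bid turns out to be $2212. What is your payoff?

$0

Your bid $501 is below the highest competing bid $2212, so you lose.
A losing bidder pays nothing and receives nothing: payoff = $0.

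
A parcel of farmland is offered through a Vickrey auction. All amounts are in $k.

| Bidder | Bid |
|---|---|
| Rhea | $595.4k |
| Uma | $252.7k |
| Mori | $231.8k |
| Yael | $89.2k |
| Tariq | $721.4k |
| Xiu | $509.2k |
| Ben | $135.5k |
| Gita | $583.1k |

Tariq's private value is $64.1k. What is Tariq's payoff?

Highest bid: Tariq at $721.4k, so Tariq wins.
Second-highest bid: Rhea at $595.4k — that is the price the winner pays.
Tariq's payoff = value − price = $64.1k − $595.4k = −$531.3k.

−$531.3k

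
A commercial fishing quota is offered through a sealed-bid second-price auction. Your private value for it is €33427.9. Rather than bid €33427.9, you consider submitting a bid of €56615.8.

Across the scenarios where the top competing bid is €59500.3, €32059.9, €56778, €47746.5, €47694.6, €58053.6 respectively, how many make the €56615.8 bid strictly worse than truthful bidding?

The deviation hurts exactly when the highest competing bid lies strictly between €33427.9 and €56615.8 — overbidding then wins at a price above your value.
€59500.3: above both → same outcome either way.
€32059.9: below both → same outcome either way.
€56778: above both → same outcome either way.
€47746.5: inside the interval → strictly worse (loss €14318.6).
€47694.6: inside the interval → strictly worse (loss €14266.7).
€58053.6: above both → same outcome either way.
Count: 2.

2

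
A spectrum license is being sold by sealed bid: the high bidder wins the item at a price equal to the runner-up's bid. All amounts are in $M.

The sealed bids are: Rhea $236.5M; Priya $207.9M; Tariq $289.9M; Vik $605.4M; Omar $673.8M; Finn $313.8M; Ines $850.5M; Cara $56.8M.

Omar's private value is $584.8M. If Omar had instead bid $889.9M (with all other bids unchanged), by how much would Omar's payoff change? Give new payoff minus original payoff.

The highest bid among the other bidders is $850.5M; Omar's bid doesn't change that.
Original bid $673.8M: Omar is not highest (top rival bid is $850.5M); payoff $0M.
Alternative bid $889.9M: Omar is highest, pays the top rival bid $850.5M; payoff $584.8M − $850.5M = −$265.7M.
Change in payoff = −$265.7M − ($0M) = −$265.7M.

−$265.7M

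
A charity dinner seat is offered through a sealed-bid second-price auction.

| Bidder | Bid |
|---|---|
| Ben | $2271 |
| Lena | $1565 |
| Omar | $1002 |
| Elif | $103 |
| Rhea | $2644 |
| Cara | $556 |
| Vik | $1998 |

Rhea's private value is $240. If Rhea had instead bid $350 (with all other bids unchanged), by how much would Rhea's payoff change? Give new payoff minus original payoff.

The highest bid among the other bidders is $2271; Rhea's bid doesn't change that.
Original bid $2644: Rhea is highest, pays the top rival bid $2271; payoff $240 − $2271 = −$2031.
Alternative bid $350: Rhea is not highest (top rival bid is $2271); payoff $0.
Change in payoff = $0 − (−$2031) = $2031.

$2031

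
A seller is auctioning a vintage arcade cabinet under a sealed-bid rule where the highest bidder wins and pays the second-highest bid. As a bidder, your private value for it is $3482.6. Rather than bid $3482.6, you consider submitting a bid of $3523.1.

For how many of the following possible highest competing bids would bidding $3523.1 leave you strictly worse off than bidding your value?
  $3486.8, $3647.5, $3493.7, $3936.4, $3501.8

The deviation hurts exactly when the highest competing bid lies strictly between $3482.6 and $3523.1 — overbidding then wins at a price above your value.
$3486.8: inside the interval → strictly worse (loss $4.2).
$3647.5: above both → same outcome either way.
$3493.7: inside the interval → strictly worse (loss $11.1).
$3936.4: above both → same outcome either way.
$3501.8: inside the interval → strictly worse (loss $19.2).
Count: 3.

3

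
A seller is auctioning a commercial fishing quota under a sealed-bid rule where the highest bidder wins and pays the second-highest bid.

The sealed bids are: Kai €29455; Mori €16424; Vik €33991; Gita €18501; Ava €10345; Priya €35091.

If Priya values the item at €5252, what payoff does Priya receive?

Highest bid: Priya at €35091, so Priya wins.
Second-highest bid: Vik at €33991 — that is the price the winner pays.
Priya's payoff = value − price = €5252 − €33991 = −€28739.

−€28739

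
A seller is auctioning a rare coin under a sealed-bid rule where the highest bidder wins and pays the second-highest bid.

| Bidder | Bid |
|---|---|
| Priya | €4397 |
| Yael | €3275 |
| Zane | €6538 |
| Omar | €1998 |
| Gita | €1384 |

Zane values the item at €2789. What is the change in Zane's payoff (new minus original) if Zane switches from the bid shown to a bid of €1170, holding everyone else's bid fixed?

The highest bid among the other bidders is €4397; Zane's bid doesn't change that.
Original bid €6538: Zane is highest, pays the top rival bid €4397; payoff €2789 − €4397 = −€1608.
Alternative bid €1170: Zane is not highest (top rival bid is €4397); payoff €0.
Change in payoff = €0 − (−€1608) = €1608.

€1608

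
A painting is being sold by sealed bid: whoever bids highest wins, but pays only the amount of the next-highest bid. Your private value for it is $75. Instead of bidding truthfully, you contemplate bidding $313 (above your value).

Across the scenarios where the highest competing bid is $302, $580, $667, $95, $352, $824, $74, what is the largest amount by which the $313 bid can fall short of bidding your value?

$227

$302: truthful gives $0, deviation gives −$227 → loss $227.
$580: same outcome either way → loss $0.
$667: same outcome either way → loss $0.
$95: truthful gives $0, deviation gives −$20 → loss $20.
$352: same outcome either way → loss $0.
$824: same outcome either way → loss $0.
$74: same outcome either way → loss $0.
Maximum loss: $227.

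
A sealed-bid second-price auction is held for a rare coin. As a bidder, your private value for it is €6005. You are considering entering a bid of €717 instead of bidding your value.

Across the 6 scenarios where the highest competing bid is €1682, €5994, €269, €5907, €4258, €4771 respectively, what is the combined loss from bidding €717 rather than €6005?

€7413

The deviation costs you only when the competing bid falls strictly between €717 and €6005; elsewhere both bids give the same outcome.
€1682: truthful payoff €4323, deviation payoff €0 → loss €4323.
€5994: truthful payoff €11, deviation payoff €0 → loss €11.
€269: outcomes coincide → loss €0.
€5907: truthful payoff €98, deviation payoff €0 → loss €98.
€4258: truthful payoff €1747, deviation payoff €0 → loss €1747.
€4771: truthful payoff €1234, deviation payoff €0 → loss €1234.
Total loss = €4323 + €11 + €98 + €1747 + €1234 = €7413.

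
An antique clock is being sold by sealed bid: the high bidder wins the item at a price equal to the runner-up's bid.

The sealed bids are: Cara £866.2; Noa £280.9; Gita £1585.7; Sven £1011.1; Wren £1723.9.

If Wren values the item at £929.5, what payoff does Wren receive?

−£656.2

Highest bid: Wren at £1723.9, so Wren wins.
Second-highest bid: Gita at £1585.7 — that is the price the winner pays.
Wren's payoff = value − price = £929.5 − £1585.7 = −£656.2.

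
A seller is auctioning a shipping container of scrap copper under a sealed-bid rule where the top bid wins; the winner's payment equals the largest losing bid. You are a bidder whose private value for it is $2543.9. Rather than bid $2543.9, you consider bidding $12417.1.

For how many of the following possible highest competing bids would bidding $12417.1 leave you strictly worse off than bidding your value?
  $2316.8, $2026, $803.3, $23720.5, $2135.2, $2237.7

The deviation hurts exactly when the highest competing bid lies strictly between $2543.9 and $12417.1 — overbidding then wins at a price above your value.
$2316.8: below both → same outcome either way.
$2026: below both → same outcome either way.
$803.3: below both → same outcome either way.
$23720.5: above both → same outcome either way.
$2135.2: below both → same outcome either way.
$2237.7: below both → same outcome either way.
Count: 0.

0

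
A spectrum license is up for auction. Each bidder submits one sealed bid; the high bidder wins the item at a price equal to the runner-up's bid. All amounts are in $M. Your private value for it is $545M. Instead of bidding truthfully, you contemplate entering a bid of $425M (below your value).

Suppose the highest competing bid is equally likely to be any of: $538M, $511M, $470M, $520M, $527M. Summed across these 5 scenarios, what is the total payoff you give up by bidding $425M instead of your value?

The deviation costs you only when the competing bid falls strictly between $425M and $545M; elsewhere both bids give the same outcome.
$538M: truthful payoff $7M, deviation payoff $0M → loss $7M.
$511M: truthful payoff $34M, deviation payoff $0M → loss $34M.
$470M: truthful payoff $75M, deviation payoff $0M → loss $75M.
$520M: truthful payoff $25M, deviation payoff $0M → loss $25M.
$527M: truthful payoff $18M, deviation payoff $0M → loss $18M.
Total loss = $7M + $34M + $75M + $25M + $18M = $159M.

$159M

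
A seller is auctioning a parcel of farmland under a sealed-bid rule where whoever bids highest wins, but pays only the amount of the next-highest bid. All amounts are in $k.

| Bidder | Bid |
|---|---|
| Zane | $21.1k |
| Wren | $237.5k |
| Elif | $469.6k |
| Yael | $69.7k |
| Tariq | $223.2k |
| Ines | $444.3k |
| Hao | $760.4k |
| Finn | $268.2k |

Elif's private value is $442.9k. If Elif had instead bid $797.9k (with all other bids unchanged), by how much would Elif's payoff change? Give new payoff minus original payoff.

The highest bid among the other bidders is $760.4k; Elif's bid doesn't change that.
Original bid $469.6k: Elif is not highest (top rival bid is $760.4k); payoff $0k.
Alternative bid $797.9k: Elif is highest, pays the top rival bid $760.4k; payoff $442.9k − $760.4k = −$317.5k.
Change in payoff = −$317.5k − ($0k) = −$317.5k.

−$317.5k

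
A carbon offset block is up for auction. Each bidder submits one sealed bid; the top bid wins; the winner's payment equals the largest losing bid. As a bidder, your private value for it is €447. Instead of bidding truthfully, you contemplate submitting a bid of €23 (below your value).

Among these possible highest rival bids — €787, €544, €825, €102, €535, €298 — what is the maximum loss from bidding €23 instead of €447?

€787: same outcome either way → loss €0.
€544: same outcome either way → loss €0.
€825: same outcome either way → loss €0.
€102: truthful gives €345, deviation gives €0 → loss €345.
€535: same outcome either way → loss €0.
€298: truthful gives €149, deviation gives €0 → loss €149.
Maximum loss: €345.

€345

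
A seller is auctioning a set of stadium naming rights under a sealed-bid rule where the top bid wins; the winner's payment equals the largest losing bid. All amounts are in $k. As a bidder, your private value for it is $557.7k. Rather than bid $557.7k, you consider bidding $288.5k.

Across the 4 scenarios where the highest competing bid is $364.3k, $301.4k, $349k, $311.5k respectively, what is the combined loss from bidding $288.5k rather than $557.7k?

$904.6k

The deviation costs you only when the competing bid falls strictly between $288.5k and $557.7k; elsewhere both bids give the same outcome.
$364.3k: truthful payoff $193.4k, deviation payoff $0k → loss $193.4k.
$301.4k: truthful payoff $256.3k, deviation payoff $0k → loss $256.3k.
$349k: truthful payoff $208.7k, deviation payoff $0k → loss $208.7k.
$311.5k: truthful payoff $246.2k, deviation payoff $0k → loss $246.2k.
Total loss = $193.4k + $256.3k + $208.7k + $246.2k = $904.6k.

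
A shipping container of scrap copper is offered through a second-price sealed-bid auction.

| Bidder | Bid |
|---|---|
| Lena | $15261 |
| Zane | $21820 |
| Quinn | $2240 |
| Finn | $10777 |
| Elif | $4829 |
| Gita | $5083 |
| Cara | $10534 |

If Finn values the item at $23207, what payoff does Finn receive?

Highest bid: Zane at $21820, so Zane wins.
Second-highest bid: Lena at $15261 — that is the price the winner pays.
Finn did not win, so Finn pays nothing and receives nothing: payoff $0.

$0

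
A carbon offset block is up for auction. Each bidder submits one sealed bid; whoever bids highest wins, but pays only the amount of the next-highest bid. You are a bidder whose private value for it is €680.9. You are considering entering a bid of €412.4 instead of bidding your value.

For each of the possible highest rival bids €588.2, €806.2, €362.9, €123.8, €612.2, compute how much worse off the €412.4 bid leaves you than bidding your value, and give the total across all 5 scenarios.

€161.4

The deviation costs you only when the competing bid falls strictly between €412.4 and €680.9; elsewhere both bids give the same outcome.
€588.2: truthful payoff €92.7, deviation payoff €0 → loss €92.7.
€806.2: outcomes coincide → loss €0.
€362.9: outcomes coincide → loss €0.
€123.8: outcomes coincide → loss €0.
€612.2: truthful payoff €68.7, deviation payoff €0 → loss €68.7.
Total loss = €92.7 + €68.7 = €161.4.
Because the price is fixed by the runner-up's bid, deviating from your value can only change a good outcome into a bad one — never the reverse.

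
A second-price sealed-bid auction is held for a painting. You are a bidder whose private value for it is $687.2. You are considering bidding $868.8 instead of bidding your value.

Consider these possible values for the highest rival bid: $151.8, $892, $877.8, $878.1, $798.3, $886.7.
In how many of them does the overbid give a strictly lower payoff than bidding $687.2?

1

The deviation hurts exactly when the highest competing bid lies strictly between $687.2 and $868.8 — overbidding then wins at a price above your value.
$151.8: below both → same outcome either way.
$892: above both → same outcome either way.
$877.8: above both → same outcome either way.
$878.1: above both → same outcome either way.
$798.3: inside the interval → strictly worse (loss $111.1).
$886.7: above both → same outcome either way.
Count: 1.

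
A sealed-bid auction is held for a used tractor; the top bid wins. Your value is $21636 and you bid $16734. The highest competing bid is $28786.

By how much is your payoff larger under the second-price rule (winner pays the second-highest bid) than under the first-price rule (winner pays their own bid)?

$0

Your bid $16734 is below $28786, so you lose under either rule.
Payoff is $0 in both cases; difference = $0.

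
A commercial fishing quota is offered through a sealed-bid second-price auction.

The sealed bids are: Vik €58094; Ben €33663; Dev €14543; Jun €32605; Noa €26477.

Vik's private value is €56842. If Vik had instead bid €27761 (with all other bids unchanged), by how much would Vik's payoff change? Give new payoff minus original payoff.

The highest bid among the other bidders is €33663; Vik's bid doesn't change that.
Original bid €58094: Vik is highest, pays the top rival bid €33663; payoff €56842 − €33663 = €23179.
Alternative bid €27761: Vik is not highest (top rival bid is €33663); payoff €0.
Change in payoff = €0 − (€23179) = −€23179.

−€23179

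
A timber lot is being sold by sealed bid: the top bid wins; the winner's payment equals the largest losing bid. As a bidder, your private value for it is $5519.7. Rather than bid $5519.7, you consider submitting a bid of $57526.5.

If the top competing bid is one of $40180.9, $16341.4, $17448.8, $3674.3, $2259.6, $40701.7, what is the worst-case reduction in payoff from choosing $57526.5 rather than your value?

$35182

$40180.9: truthful gives $0, deviation gives −$34661.2 → loss $34661.2.
$16341.4: truthful gives $0, deviation gives −$10821.7 → loss $10821.7.
$17448.8: truthful gives $0, deviation gives −$11929.1 → loss $11929.1.
$3674.3: same outcome either way → loss $0.
$2259.6: same outcome either way → loss $0.
$40701.7: truthful gives $0, deviation gives −$35182 → loss $35182.
Maximum loss: $35182.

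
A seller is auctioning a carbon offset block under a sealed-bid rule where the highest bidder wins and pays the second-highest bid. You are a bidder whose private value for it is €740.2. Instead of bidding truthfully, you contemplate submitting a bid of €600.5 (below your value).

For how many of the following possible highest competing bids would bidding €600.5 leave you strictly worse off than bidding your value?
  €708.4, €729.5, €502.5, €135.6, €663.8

3

The deviation hurts exactly when the highest competing bid lies strictly between €600.5 and €740.2 — underbidding then forfeits a profitable win.
€708.4: inside the interval → strictly worse (loss €31.8).
€729.5: inside the interval → strictly worse (loss €10.7).
€502.5: below both → same outcome either way.
€135.6: below both → same outcome either way.
€663.8: inside the interval → strictly worse (loss €76.4).
Count: 3.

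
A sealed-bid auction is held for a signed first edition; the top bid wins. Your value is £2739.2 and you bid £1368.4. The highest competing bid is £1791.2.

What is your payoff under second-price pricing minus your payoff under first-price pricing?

Your bid £1368.4 is below £1791.2, so you lose under either rule.
Payoff is £0 in both cases; difference = £0.

£0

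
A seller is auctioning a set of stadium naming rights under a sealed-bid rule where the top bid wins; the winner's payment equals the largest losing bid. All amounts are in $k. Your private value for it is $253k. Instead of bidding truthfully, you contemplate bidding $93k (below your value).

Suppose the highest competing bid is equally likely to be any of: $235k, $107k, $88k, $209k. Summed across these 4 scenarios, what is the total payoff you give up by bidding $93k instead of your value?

The deviation costs you only when the competing bid falls strictly between $93k and $253k; elsewhere both bids give the same outcome.
$235k: truthful payoff $18k, deviation payoff $0k → loss $18k.
$107k: truthful payoff $146k, deviation payoff $0k → loss $146k.
$88k: outcomes coincide → loss $0k.
$209k: truthful payoff $44k, deviation payoff $0k → loss $44k.
Total loss = $18k + $146k + $44k = $208k.
Truthful bidding weakly dominates here: raising your bid can only win items priced above your value, and lowering it can only forfeit items priced below.

$208k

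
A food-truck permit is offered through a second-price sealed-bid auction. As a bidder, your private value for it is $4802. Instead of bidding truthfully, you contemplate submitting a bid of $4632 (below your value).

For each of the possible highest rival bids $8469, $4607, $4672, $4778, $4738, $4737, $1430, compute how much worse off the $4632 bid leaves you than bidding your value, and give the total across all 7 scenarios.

The deviation costs you only when the competing bid falls strictly between $4632 and $4802; elsewhere both bids give the same outcome.
$8469: outcomes coincide → loss $0.
$4607: outcomes coincide → loss $0.
$4672: truthful payoff $130, deviation payoff $0 → loss $130.
$4778: truthful payoff $24, deviation payoff $0 → loss $24.
$4738: truthful payoff $64, deviation payoff $0 → loss $64.
$4737: truthful payoff $65, deviation payoff $0 → loss $65.
$1430: outcomes coincide → loss $0.
Total loss = $130 + $24 + $64 + $65 = $283.
In a second-price auction your bid sets only whether you win, not what you pay, so bidding your true value is weakly dominant.

$283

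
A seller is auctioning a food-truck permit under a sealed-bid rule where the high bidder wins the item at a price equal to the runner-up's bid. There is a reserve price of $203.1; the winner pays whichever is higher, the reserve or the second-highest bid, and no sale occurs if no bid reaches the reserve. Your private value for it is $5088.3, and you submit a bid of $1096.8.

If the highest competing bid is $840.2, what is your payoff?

$4248.1

Your bid $1096.8 is the highest and exceeds the reserve.
Price = max(second-highest bid, reserve) = max($840.2, $203.1) = $840.2.
Payoff = $5088.3 − $840.2 = $4248.1.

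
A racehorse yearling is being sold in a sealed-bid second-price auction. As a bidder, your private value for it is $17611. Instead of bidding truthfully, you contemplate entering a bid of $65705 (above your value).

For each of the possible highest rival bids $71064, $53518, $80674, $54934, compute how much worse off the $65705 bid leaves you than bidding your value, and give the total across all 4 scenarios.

The deviation costs you only when the competing bid falls strictly between $17611 and $65705; elsewhere both bids give the same outcome.
$71064: outcomes coincide → loss $0.
$53518: truthful payoff $0, deviation payoff −$35907 → loss $35907.
$80674: outcomes coincide → loss $0.
$54934: truthful payoff $0, deviation payoff −$37323 → loss $37323.
Total loss = $35907 + $37323 = $73230.
In a second-price auction your bid sets only whether you win, not what you pay, so bidding your true value is weakly dominant.

$73230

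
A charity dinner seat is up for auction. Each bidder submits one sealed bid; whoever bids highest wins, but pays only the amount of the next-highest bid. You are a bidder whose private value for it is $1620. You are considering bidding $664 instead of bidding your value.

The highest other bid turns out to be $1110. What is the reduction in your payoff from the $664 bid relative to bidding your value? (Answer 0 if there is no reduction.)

Bidding your value $1620: you win (since $1620 > $1110) and pay $1110. Payoff $510.
Bidding $664: you lose. Payoff $0.
The competing bid $1110 lies between your shaded bid and your value, so underbidding forfeits an item you could have won at a profitable price.
Loss from deviating = $510 − ($0) = $510.
Because the price is fixed by the runner-up's bid, deviating from your value can only change a good outcome into a bad one — never the reverse.

$510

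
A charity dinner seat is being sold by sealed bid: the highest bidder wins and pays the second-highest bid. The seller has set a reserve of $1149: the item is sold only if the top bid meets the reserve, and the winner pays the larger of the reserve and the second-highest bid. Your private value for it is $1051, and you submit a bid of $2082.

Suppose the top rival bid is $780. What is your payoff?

Your bid $2082 is the highest and exceeds the reserve.
Price = max(second-highest bid, reserve) = max($780, $1149) = $1149.
Payoff = $1051 − $1149 = −$98.

−$98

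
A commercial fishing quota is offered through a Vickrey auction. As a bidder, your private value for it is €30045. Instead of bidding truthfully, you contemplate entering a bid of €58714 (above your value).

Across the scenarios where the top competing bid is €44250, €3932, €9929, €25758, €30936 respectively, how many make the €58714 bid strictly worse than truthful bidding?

2

The deviation hurts exactly when the highest competing bid lies strictly between €30045 and €58714 — overbidding then wins at a price above your value.
€44250: inside the interval → strictly worse (loss €14205).
€3932: below both → same outcome either way.
€9929: below both → same outcome either way.
€25758: below both → same outcome either way.
€30936: inside the interval → strictly worse (loss €891).
Count: 2.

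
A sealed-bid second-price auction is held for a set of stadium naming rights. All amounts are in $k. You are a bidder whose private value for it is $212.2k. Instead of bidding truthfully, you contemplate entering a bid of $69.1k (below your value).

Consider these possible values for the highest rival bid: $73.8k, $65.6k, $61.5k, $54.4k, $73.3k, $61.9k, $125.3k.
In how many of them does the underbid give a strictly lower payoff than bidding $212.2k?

The deviation hurts exactly when the highest competing bid lies strictly between $69.1k and $212.2k — underbidding then forfeits a profitable win.
$73.8k: inside the interval → strictly worse (loss $138.4k).
$65.6k: below both → same outcome either way.
$61.5k: below both → same outcome either way.
$54.4k: below both → same outcome either way.
$73.3k: inside the interval → strictly worse (loss $138.9k).
$61.9k: below both → same outcome either way.
$125.3k: inside the interval → strictly worse (loss $86.9k).
Count: 3.

3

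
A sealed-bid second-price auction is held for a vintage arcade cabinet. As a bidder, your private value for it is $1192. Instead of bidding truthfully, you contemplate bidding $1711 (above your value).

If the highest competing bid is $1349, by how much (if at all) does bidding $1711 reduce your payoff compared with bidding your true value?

$157

Bidding your value $1192: you lose (since $1192 < $1349). Payoff $0.
Bidding $1711: you win and pay $1349. Payoff $1192 − $1349 = −$157.
The competing bid $1349 lies between your value and your inflated bid, so overbidding wins an item priced above your value.
Loss from deviating = $0 − (−$157) = $157.
Because the price is fixed by the runner-up's bid, deviating from your value can only change a good outcome into a bad one — never the reverse.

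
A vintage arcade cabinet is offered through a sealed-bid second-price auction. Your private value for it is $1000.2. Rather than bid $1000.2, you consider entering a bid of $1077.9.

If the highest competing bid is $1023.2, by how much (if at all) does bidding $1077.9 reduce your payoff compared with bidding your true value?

$23

Bidding your value $1000.2: you lose (since $1000.2 < $1023.2). Payoff $0.
Bidding $1077.9: you win and pay $1023.2. Payoff $1000.2 − $1023.2 = −$23.
The competing bid $1023.2 lies between your value and your inflated bid, so overbidding wins an item priced above your value.
Loss from deviating = $0 − (−$23) = $23.
Because the price is fixed by the runner-up's bid, deviating from your value can only change a good outcome into a bad one — never the reverse.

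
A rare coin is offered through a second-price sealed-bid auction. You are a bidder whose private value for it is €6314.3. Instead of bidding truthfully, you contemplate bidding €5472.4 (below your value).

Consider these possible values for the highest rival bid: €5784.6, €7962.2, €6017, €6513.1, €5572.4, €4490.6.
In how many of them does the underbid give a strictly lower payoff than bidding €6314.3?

The deviation hurts exactly when the highest competing bid lies strictly between €5472.4 and €6314.3 — underbidding then forfeits a profitable win.
€5784.6: inside the interval → strictly worse (loss €529.7).
€7962.2: above both → same outcome either way.
€6017: inside the interval → strictly worse (loss €297.3).
€6513.1: above both → same outcome either way.
€5572.4: inside the interval → strictly worse (loss €741.9).
€4490.6: below both → same outcome either way.
Count: 3.

3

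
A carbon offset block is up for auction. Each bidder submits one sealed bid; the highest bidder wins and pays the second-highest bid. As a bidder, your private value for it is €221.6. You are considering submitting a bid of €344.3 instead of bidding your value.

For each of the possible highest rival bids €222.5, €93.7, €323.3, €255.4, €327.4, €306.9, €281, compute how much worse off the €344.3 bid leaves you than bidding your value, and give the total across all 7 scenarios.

€386.9

The deviation costs you only when the competing bid falls strictly between €221.6 and €344.3; elsewhere both bids give the same outcome.
€222.5: truthful payoff €0, deviation payoff −€0.9 → loss €0.9.
€93.7: outcomes coincide → loss €0.
€323.3: truthful payoff €0, deviation payoff −€101.7 → loss €101.7.
€255.4: truthful payoff €0, deviation payoff −€33.8 → loss €33.8.
€327.4: truthful payoff €0, deviation payoff −€105.8 → loss €105.8.
€306.9: truthful payoff €0, deviation payoff −€85.3 → loss €85.3.
€281: truthful payoff €0, deviation payoff −€59.4 → loss €59.4.
Total loss = €0.9 + €101.7 + €33.8 + €105.8 + €85.3 + €59.4 = €386.9.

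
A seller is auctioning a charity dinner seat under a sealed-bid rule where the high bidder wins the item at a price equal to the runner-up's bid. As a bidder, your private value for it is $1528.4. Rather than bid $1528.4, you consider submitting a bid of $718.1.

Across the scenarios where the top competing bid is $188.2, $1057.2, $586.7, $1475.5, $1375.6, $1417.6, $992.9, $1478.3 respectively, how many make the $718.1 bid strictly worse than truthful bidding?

6

The deviation hurts exactly when the highest competing bid lies strictly between $718.1 and $1528.4 — underbidding then forfeits a profitable win.
$188.2: below both → same outcome either way.
$1057.2: inside the interval → strictly worse (loss $471.2).
$586.7: below both → same outcome either way.
$1475.5: inside the interval → strictly worse (loss $52.9).
$1375.6: inside the interval → strictly worse (loss $152.8).
$1417.6: inside the interval → strictly worse (loss $110.8).
$992.9: inside the interval → strictly worse (loss $535.5).
$1478.3: inside the interval → strictly worse (loss $50.1).
Count: 6.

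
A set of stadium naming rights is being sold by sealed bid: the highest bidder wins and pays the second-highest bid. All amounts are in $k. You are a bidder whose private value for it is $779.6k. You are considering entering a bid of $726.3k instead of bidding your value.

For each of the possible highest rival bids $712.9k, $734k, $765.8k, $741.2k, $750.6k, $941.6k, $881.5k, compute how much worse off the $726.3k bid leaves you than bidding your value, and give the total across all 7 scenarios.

The deviation costs you only when the competing bid falls strictly between $726.3k and $779.6k; elsewhere both bids give the same outcome.
$712.9k: outcomes coincide → loss $0k.
$734k: truthful payoff $45.6k, deviation payoff $0k → loss $45.6k.
$765.8k: truthful payoff $13.8k, deviation payoff $0k → loss $13.8k.
$741.2k: truthful payoff $38.4k, deviation payoff $0k → loss $38.4k.
$750.6k: truthful payoff $29k, deviation payoff $0k → loss $29k.
$941.6k: outcomes coincide → loss $0k.
$881.5k: outcomes coincide → loss $0k.
Total loss = $45.6k + $13.8k + $38.4k + $29k = $126.8k.

$126.8k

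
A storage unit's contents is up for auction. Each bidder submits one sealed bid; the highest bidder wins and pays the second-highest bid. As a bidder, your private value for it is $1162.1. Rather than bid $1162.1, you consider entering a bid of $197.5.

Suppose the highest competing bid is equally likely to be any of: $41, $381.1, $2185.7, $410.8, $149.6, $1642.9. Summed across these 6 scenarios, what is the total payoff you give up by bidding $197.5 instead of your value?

The deviation costs you only when the competing bid falls strictly between $197.5 and $1162.1; elsewhere both bids give the same outcome.
$41: outcomes coincide → loss $0.
$381.1: truthful payoff $781, deviation payoff $0 → loss $781.
$2185.7: outcomes coincide → loss $0.
$410.8: truthful payoff $751.3, deviation payoff $0 → loss $751.3.
$149.6: outcomes coincide → loss $0.
$1642.9: outcomes coincide → loss $0.
Total loss = $781 + $751.3 = $1532.3.
In a second-price auction your bid sets only whether you win, not what you pay, so bidding your true value is weakly dominant.

$1532.3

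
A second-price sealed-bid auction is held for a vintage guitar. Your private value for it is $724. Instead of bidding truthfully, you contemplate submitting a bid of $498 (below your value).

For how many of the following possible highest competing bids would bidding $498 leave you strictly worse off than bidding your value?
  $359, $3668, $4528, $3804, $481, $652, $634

2

The deviation hurts exactly when the highest competing bid lies strictly between $498 and $724 — underbidding then forfeits a profitable win.
$359: below both → same outcome either way.
$3668: above both → same outcome either way.
$4528: above both → same outcome either way.
$3804: above both → same outcome either way.
$481: below both → same outcome either way.
$652: inside the interval → strictly worse (loss $72).
$634: inside the interval → strictly worse (loss $90).
Count: 2.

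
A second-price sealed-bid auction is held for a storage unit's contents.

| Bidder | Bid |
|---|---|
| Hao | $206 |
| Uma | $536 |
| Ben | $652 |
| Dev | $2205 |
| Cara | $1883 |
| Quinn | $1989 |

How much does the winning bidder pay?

$1989

Highest bid: Dev at $2205, so Dev wins.
Second-highest bid: Quinn at $1989 — that is the price the winner pays.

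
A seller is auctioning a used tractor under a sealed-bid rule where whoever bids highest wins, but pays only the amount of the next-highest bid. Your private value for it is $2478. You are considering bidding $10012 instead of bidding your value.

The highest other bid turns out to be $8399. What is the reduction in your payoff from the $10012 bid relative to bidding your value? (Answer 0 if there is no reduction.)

$5921

Bidding your value $2478: you lose (since $2478 < $8399). Payoff $0.
Bidding $10012: you win and pay $8399. Payoff $2478 − $8399 = −$5921.
The competing bid $8399 lies between your value and your inflated bid, so overbidding wins an item priced above your value.
Loss from deviating = $0 − (−$5921) = $5921.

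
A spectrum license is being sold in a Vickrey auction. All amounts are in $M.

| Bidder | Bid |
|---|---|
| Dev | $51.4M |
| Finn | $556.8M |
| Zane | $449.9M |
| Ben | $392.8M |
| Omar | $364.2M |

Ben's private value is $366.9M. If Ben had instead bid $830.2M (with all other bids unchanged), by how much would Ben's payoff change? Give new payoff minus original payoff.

The highest bid among the other bidders is $556.8M; Ben's bid doesn't change that.
Original bid $392.8M: Ben is not highest (top rival bid is $556.8M); payoff $0M.
Alternative bid $830.2M: Ben is highest, pays the top rival bid $556.8M; payoff $366.9M − $556.8M = −$189.9M.
Change in payoff = −$189.9M − ($0M) = −$189.9M.

−$189.9M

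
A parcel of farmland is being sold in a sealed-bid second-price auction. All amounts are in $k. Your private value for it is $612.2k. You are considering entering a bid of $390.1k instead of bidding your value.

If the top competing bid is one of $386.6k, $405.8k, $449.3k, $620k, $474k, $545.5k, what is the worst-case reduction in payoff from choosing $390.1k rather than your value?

$206.4k

$386.6k: same outcome either way → loss $0k.
$405.8k: truthful gives $206.4k, deviation gives $0k → loss $206.4k.
$449.3k: truthful gives $162.9k, deviation gives $0k → loss $162.9k.
$620k: same outcome either way → loss $0k.
$474k: truthful gives $138.2k, deviation gives $0k → loss $138.2k.
$545.5k: truthful gives $66.7k, deviation gives $0k → loss $66.7k.
Maximum loss: $206.4k.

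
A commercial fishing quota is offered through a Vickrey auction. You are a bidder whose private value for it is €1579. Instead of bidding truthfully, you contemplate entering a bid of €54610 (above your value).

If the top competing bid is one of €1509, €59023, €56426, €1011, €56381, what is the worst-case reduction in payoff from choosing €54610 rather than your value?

€0

€1509: same outcome either way → loss €0.
€59023: same outcome either way → loss €0.
€56426: same outcome either way → loss €0.
€1011: same outcome either way → loss €0.
€56381: same outcome either way → loss €0.
Maximum loss: €0.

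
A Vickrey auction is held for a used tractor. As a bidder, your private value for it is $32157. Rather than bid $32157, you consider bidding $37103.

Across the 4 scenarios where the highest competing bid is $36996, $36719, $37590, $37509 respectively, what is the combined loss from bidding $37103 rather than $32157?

The deviation costs you only when the competing bid falls strictly between $32157 and $37103; elsewhere both bids give the same outcome.
$36996: truthful payoff $0, deviation payoff −$4839 → loss $4839.
$36719: truthful payoff $0, deviation payoff −$4562 → loss $4562.
$37590: outcomes coincide → loss $0.
$37509: outcomes coincide → loss $0.
Total loss = $4839 + $4562 = $9401.

$9401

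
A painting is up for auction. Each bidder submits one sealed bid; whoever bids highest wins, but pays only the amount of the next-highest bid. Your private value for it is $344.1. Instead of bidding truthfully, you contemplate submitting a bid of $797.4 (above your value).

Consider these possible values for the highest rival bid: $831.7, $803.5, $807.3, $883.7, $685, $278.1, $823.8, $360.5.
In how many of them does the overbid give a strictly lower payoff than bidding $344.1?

2

The deviation hurts exactly when the highest competing bid lies strictly between $344.1 and $797.4 — overbidding then wins at a price above your value.
$831.7: above both → same outcome either way.
$803.5: above both → same outcome either way.
$807.3: above both → same outcome either way.
$883.7: above both → same outcome either way.
$685: inside the interval → strictly worse (loss $340.9).
$278.1: below both → same outcome either way.
$823.8: above both → same outcome either way.
$360.5: inside the interval → strictly worse (loss $16.4).
Count: 2.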